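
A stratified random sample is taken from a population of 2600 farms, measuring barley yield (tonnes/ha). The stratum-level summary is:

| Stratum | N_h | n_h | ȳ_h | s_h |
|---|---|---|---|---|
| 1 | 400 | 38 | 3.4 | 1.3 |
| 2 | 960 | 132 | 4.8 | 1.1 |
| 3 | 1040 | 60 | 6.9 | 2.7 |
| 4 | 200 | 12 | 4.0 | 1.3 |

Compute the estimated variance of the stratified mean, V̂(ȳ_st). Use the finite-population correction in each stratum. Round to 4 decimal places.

V̂(ȳ_st) ≈ 0.0211

V̂(ȳ_st) = Σ W_h² (1 − n_h/N_h) s_h²/n_h, with W_h = N_h/N and N = 2600:
  stratum 1: (400/2600)²·(1 − 38/400)·1.3²/38 = 0.000952632
  stratum 2: (960/2600)²·(1 − 132/960)·1.1²/132 = 0.00107787
  stratum 3: (1040/2600)²·(1 − 60/1040)·2.7²/60 = 0.0183185
  stratum 4: (200/2600)²·(1 − 12/200)·1.3²/12 = 0.000783333
V̂(ȳ_st) = 0.0211323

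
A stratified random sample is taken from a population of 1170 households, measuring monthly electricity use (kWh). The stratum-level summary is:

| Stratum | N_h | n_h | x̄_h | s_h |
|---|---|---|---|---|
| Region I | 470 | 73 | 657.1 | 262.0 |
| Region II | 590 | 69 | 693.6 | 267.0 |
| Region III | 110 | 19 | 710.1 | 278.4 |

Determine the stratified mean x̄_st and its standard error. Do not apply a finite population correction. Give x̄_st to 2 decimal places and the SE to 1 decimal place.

x̄_st = Σ W_h x̄_h = (470·657.1 + 590·693.6 + 110·710.1)/1170 = 680.48889
V̂(x̄_st) = Σ W_h² s_h²/n_h, with W_h = N_h/N and N = 1170:
  stratum Region I: (470/1170)²·262.0²/73 = 151.741
  stratum Region II: (590/1170)²·267.0²/69 = 262.728
  stratum Region III: (110/1170)²·278.4²/19 = 36.0577
V̂(x̄_st) = 450.527
SE(x̄_st) = √450.527 = 21.2256

x̄_st ≈ 680.49, SE ≈ 21.2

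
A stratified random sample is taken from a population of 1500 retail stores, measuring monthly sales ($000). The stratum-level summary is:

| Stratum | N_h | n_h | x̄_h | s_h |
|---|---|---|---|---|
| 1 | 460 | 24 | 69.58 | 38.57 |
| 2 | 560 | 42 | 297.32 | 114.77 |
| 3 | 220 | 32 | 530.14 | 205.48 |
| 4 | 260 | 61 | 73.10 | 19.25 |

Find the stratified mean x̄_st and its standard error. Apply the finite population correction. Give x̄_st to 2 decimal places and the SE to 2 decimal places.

x̄_st = Σ W_h x̄_h = (460·69.58 + 560·297.32 + 220·530.14 + 260·73.10)/1500 = 222.76187
V̂(x̄_st) = Σ W_h² (1 − n_h/N_h) s_h²/n_h, with W_h = N_h/N and N = 1500:
  stratum 1: (460/1500)²·(1 − 24/460)·38.57²/24 = 5.52522
  stratum 2: (560/1500)²·(1 − 42/560)·114.77²/42 = 40.4336
  stratum 3: (220/1500)²·(1 − 32/220)·205.48²/32 = 24.2542
  stratum 4: (260/1500)²·(1 − 61/260)·19.25²/61 = 0.139693
V̂(x̄_st) = 70.3528
SE(x̄_st) = √70.3528 = 8.38766

x̄_st ≈ 222.76, SE ≈ 8.39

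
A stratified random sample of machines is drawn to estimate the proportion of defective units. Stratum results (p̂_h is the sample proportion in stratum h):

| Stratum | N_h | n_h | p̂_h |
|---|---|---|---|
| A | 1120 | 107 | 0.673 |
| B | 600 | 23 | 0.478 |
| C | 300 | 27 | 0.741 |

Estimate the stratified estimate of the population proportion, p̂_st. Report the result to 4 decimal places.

p̂_st ≈ 0.6252

N = 2020; stratum weights W_h = N_h/N.
p̂_st = Σ W_h p̂_h = (1120·0.673 + 600·0.478 + 300·0.741)/2020 = 0.62518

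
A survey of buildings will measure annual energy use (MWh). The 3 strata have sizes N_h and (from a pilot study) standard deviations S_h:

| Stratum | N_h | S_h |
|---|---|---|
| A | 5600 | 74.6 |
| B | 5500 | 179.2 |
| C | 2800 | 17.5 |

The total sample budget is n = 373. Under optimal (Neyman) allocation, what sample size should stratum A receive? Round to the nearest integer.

Neyman allocation: n_h = n · N_h S_h / Σ N_i S_i, with n = 373.
  stratum A: N_h·S_h = 5600·74.6 = 417760.00
  stratum B: N_h·S_h = 5500·179.2 = 985600.00
  stratum C: N_h·S_h = 2800·17.5 = 49000.00
Σ N_h S_h = 1452360.00
n for stratum A = 373·417760.00/1452360.00 = 107.291 → 107

107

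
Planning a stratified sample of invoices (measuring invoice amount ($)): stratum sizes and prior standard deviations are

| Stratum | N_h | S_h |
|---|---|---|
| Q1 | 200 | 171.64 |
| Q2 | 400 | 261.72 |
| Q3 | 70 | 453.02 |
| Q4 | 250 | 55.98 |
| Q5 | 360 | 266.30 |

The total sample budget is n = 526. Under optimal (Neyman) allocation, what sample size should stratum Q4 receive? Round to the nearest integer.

26

Neyman allocation: n_h = n · N_h S_h / Σ N_i S_i, with n = 526.
  stratum Q1: N_h·S_h = 200·171.64 = 34328.00
  stratum Q2: N_h·S_h = 400·261.72 = 104688.00
  stratum Q3: N_h·S_h = 70·453.02 = 31711.40
  stratum Q4: N_h·S_h = 250·55.98 = 13995.00
  stratum Q5: N_h·S_h = 360·266.30 = 95868.00
Σ N_h S_h = 280590.40
n for stratum Q4 = 526·13995.00/280590.40 = 26.235 → 26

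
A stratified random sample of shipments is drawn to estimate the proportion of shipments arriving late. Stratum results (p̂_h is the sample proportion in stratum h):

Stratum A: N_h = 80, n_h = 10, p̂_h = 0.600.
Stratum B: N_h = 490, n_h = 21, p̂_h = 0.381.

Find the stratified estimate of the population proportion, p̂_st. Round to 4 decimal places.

N = 570; stratum weights W_h = N_h/N.
p̂_st = Σ W_h p̂_h = (80·0.600 + 490·0.381)/570 = 0.41174

p̂_st ≈ 0.4117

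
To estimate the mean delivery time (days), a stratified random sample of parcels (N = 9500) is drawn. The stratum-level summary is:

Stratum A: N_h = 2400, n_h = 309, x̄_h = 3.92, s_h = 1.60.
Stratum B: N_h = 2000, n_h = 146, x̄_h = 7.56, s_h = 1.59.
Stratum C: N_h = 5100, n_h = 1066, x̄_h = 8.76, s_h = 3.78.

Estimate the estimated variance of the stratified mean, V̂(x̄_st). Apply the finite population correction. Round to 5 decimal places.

V̂(x̄_st) ≈ 0.00423

V̂(x̄_st) = Σ W_h² (1 − n_h/N_h) s_h²/n_h, with W_h = N_h/N and N = 9500:
  stratum A: (2400/9500)²·(1 − 309/2400)·1.60²/309 = 0.00046068
  stratum B: (2000/9500)²·(1 − 146/2000)·1.59²/146 = 0.000711433
  stratum C: (5100/9500)²·(1 − 1066/5100)·3.78²/1066 = 0.00305552
V̂(x̄_st) = 0.00422763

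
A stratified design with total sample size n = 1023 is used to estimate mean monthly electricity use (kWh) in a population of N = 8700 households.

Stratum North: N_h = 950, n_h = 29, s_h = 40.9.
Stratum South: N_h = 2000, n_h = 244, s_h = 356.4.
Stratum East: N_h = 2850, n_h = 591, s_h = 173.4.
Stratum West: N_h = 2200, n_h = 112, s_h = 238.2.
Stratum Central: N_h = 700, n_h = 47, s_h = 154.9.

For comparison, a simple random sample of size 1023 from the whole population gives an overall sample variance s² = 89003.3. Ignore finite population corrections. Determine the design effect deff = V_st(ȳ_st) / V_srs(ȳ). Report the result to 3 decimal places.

deff ≈ 0.797

V̂(ȳ_st) = Σ W_h² s_h²/n_h, with W_h = N_h/N and N = 8700:
  stratum North: (950/8700)²·40.9²/29 = 0.687792
  stratum South: (2000/8700)²·356.4²/244 = 27.511
  stratum East: (2850/8700)²·173.4²/591 = 5.45961
  stratum West: (2200/8700)²·238.2²/112 = 32.3946
  stratum Central: (700/8700)²·154.9²/47 = 3.30493
V_st = 69.358
V_srs = s²/n = 89003.3/1023 = 87.0022
deff = V_st / V_srs = 69.358/87.0022 = 0.7972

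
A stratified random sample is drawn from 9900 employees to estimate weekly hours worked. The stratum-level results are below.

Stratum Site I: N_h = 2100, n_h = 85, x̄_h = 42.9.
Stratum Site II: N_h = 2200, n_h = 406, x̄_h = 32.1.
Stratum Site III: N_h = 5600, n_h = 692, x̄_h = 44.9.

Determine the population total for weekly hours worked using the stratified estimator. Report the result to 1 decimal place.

τ̂_st = Σ N_h x̄_h = 2100·42.9 + 2200·32.1 + 5600·44.9 = 412150.0

τ̂_st ≈ 412150.0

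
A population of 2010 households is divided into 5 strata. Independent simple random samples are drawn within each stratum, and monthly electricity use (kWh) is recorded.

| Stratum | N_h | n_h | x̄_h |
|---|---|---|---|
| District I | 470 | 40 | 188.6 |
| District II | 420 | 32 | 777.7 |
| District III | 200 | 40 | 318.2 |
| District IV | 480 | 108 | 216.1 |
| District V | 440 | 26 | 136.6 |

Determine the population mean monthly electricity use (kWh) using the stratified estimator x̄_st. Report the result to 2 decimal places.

N = Σ N_h = 2010. Stratum weights W_h = N_h/N.
x̄_st = (470·188.6 + 420·777.7 + 200·318.2 + 480·216.1 + 440·136.6) / 2010 = 319.7751

x̄_st ≈ 319.78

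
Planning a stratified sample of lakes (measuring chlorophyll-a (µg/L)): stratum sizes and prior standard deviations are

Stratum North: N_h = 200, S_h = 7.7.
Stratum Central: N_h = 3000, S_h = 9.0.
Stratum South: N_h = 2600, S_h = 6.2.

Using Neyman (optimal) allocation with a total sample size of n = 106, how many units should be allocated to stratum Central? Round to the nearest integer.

Neyman allocation: n_h = n · N_h S_h / Σ N_i S_i, with n = 106.
  stratum North: N_h·S_h = 200·7.7 = 1540.00
  stratum Central: N_h·S_h = 3000·9.0 = 27000.00
  stratum South: N_h·S_h = 2600·6.2 = 16120.00
Σ N_h S_h = 44660.00
n for stratum Central = 106·27000.00/44660.00 = 64.084 → 64

64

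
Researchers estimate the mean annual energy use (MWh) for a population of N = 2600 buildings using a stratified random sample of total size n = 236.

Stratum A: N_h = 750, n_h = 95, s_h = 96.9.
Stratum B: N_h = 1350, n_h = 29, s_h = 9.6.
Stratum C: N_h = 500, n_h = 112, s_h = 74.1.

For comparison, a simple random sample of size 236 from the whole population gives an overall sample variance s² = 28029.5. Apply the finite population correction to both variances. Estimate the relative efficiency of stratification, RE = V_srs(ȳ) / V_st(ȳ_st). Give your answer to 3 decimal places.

V̂(ȳ_st) = Σ W_h² (1 − n_h/N_h) s_h²/n_h, with W_h = N_h/N and N = 2600:
  stratum A: (750/2600)²·(1 − 95/750)·96.9²/95 = 7.18257
  stratum B: (1350/2600)²·(1 − 29/1350)·9.6²/29 = 0.838367
  stratum C: (500/2600)²·(1 − 112/500)·74.1²/112 = 1.40693
V_st = 9.42787
V_srs = (1 − 236/2600)·28029.5/236 = 107.988
Relative efficiency = V_srs / V_st = 107.988/9.42787 = 11.4542

RE ≈ 11.454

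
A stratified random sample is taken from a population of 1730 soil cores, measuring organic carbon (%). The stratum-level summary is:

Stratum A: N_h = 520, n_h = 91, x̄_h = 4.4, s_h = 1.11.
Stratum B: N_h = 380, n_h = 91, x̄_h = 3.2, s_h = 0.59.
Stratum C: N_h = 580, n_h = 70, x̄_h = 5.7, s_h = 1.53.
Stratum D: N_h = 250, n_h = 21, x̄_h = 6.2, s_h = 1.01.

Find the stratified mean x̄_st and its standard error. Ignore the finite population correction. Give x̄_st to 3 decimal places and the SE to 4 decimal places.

x̄_st = Σ W_h x̄_h = (520·4.4 + 380·3.2 + 580·5.7 + 250·6.2)/1730 = 4.83237
V̂(x̄_st) = Σ W_h² s_h²/n_h, with W_h = N_h/N and N = 1730:
  stratum A: (520/1730)²·1.11²/91 = 0.00122326
  stratum B: (380/1730)²·0.59²/91 = 0.00018456
  stratum C: (580/1730)²·1.53²/70 = 0.00375879
  stratum D: (250/1730)²·1.01²/21 = 0.0010144
V̂(x̄_st) = 0.00618102
SE(x̄_st) = √0.00618102 = 0.0786195

x̄_st ≈ 4.832, SE ≈ 0.0786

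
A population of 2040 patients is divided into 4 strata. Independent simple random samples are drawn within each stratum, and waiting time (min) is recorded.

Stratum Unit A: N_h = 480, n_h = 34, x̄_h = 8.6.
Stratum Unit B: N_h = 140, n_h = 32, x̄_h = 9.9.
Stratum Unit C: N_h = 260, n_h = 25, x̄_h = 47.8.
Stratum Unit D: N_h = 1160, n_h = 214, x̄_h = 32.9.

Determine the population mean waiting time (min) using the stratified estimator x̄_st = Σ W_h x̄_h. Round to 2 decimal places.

x̄_st ≈ 27.50

N = Σ N_h = 2040. Stratum weights W_h = N_h/N.
x̄_st = (480·8.6 + 140·9.9 + 260·47.8 + 1160·32.9) / 2040 = 27.5029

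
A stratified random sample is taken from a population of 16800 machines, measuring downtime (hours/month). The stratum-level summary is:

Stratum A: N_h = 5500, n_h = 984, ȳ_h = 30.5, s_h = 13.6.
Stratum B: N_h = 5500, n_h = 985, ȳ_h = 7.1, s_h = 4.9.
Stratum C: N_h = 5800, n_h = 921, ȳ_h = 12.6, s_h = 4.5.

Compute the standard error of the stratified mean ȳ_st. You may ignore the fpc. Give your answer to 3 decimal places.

V̂(ȳ_st) = Σ W_h² s_h²/n_h, with W_h = N_h/N and N = 16800:
  stratum A: (5500/16800)²·13.6²/984 = 0.020146
  stratum B: (5500/16800)²·4.9²/985 = 0.00261254
  stratum C: (5800/16800)²·4.5²/921 = 0.00262061
V̂(ȳ_st) = 0.0253792
SE(ȳ_st) = √0.0253792 = 0.159308

SE(ȳ_st) ≈ 0.159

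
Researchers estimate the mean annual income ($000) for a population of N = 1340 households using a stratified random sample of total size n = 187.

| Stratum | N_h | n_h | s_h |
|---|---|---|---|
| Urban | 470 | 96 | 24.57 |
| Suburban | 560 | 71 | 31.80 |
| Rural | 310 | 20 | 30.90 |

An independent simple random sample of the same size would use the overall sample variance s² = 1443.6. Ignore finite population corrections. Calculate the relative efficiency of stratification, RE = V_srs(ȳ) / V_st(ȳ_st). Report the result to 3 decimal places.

RE ≈ 1.327

V̂(ȳ_st) = Σ W_h² s_h²/n_h, with W_h = N_h/N and N = 1340:
  stratum Urban: (470/1340)²·24.57²/96 = 0.773616
  stratum Suburban: (560/1340)²·31.80²/71 = 2.4875
  stratum Rural: (310/1340)²·30.90²/20 = 2.55506
V_st = 5.81617
V_srs = s²/n = 1443.6/187 = 7.71979
Relative efficiency = V_srs / V_st = 7.71979/5.81617 = 1.3273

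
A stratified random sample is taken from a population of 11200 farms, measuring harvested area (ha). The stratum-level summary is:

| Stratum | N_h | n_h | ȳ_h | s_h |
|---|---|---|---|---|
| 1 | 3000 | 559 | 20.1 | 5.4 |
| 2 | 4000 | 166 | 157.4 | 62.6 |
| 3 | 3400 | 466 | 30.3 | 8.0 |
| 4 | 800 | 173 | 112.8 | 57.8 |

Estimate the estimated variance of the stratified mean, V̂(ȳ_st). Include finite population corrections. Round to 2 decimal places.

V̂(ȳ_st) ≈ 2.98

V̂(ȳ_st) = Σ W_h² (1 − n_h/N_h) s_h²/n_h, with W_h = N_h/N and N = 11200:
  stratum 1: (3000/11200)²·(1 − 559/3000)·5.4²/559 = 0.00304529
  stratum 2: (4000/11200)²·(1 − 166/4000)·62.6²/166 = 2.88613
  stratum 3: (3400/11200)²·(1 − 466/3400)·8.0²/466 = 0.0109219
  stratum 4: (800/11200)²·(1 − 173/800)·57.8²/173 = 0.0772202
V̂(ȳ_st) = 2.97732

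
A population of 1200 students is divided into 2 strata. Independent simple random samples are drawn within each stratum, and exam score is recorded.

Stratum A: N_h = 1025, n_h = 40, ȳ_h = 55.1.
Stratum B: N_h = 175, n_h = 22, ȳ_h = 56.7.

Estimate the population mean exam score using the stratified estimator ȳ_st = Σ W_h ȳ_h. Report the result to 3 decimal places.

N = Σ N_h = 1200. Stratum weights W_h = N_h/N.
ȳ_st = (1025·55.1 + 175·56.7) / 1200 = 55.33333

ȳ_st ≈ 55.333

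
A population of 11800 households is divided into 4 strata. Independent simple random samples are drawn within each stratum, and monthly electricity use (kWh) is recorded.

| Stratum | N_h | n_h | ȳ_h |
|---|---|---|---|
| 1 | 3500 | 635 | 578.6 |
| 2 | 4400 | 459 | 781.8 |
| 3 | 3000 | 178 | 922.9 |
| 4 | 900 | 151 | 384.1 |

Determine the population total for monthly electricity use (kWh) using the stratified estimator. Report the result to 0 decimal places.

τ̂_st = Σ N_h ȳ_h = 3500·578.6 + 4400·781.8 + 3000·922.9 + 900·384.1 = 8579410

τ̂_st ≈ 8579410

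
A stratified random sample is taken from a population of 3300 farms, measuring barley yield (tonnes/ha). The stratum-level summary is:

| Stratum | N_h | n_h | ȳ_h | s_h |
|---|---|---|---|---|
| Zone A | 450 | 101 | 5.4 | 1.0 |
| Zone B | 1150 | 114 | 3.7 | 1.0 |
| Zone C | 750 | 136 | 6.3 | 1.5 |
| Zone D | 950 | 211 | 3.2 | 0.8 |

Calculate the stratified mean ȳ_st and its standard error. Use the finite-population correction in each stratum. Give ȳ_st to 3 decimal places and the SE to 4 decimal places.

ȳ_st ≈ 4.379, SE ≈ 0.0447

ȳ_st = Σ W_h ȳ_h = (450·5.4 + 1150·3.7 + 750·6.3 + 950·3.2)/3300 = 4.37879
V̂(ȳ_st) = Σ W_h² (1 − n_h/N_h) s_h²/n_h, with W_h = N_h/N and N = 3300:
  stratum Zone A: (450/3300)²·(1 − 101/450)·1.0²/101 = 0.000142787
  stratum Zone B: (1150/3300)²·(1 − 114/1150)·1.0²/114 = 0.000959677
  stratum Zone C: (750/3300)²·(1 − 136/750)·1.5²/136 = 0.000699593
  stratum Zone D: (950/3300)²·(1 − 211/950)·0.8²/211 = 0.000195541
V̂(ȳ_st) = 0.0019976
SE(ȳ_st) = √0.0019976 = 0.0446945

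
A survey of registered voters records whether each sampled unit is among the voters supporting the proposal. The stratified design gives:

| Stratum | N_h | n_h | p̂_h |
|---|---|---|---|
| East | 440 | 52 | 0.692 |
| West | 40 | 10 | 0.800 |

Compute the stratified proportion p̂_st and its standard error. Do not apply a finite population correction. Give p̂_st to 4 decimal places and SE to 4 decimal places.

N = 480; stratum weights W_h = N_h/N.
p̂_st = Σ W_h p̂_h = (440·0.692 + 40·0.800)/480 = 0.70100
V̂(p̂_st) = Σ W_h² p̂_h(1−p̂_h)/(n_h−1):
  stratum East: (440/480)²·0.692·0.308/51 = 0.00351164
  stratum West: (40/480)²·0.800·0.200/9 = 0.000123457
V̂(p̂_st) = 0.00363509; SE = √V̂ = 0.0602917

p̂_st ≈ 0.7010, SE ≈ 0.0603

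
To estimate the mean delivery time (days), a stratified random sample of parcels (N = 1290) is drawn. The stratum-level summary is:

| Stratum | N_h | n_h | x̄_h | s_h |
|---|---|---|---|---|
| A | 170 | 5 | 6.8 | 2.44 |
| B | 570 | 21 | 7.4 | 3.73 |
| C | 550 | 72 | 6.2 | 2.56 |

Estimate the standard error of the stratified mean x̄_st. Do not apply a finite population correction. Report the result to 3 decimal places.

V̂(x̄_st) = Σ W_h² s_h²/n_h, with W_h = N_h/N and N = 1290:
  stratum A: (170/1290)²·2.44²/5 = 0.0206789
  stratum B: (570/1290)²·3.73²/21 = 0.129351
  stratum C: (550/1290)²·2.56²/72 = 0.016546
V̂(x̄_st) = 0.166576
SE(x̄_st) = √0.166576 = 0.408137

SE(x̄_st) ≈ 0.408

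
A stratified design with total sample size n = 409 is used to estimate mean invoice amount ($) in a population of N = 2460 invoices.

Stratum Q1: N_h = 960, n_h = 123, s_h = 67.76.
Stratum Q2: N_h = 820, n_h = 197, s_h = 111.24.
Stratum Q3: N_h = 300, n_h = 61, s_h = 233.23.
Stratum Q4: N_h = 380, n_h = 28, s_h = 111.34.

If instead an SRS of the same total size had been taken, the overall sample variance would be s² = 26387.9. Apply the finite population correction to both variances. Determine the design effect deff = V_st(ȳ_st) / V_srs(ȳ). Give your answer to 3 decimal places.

V̂(ȳ_st) = Σ W_h² (1 − n_h/N_h) s_h²/n_h, with W_h = N_h/N and N = 2460:
  stratum Q1: (960/2460)²·(1 − 123/960)·67.76²/123 = 4.95642
  stratum Q2: (820/2460)²·(1 − 197/820)·111.24²/197 = 5.30258
  stratum Q3: (300/2460)²·(1 − 61/300)·233.23²/61 = 10.5654
  stratum Q4: (380/2460)²·(1 − 28/380)·111.34²/28 = 9.78589
V_st = 30.6103
V_srs = (1 − 409/2460)·26387.9/409 = 53.7913
deff = V_st / V_srs = 30.6103/53.7913 = 0.5691

deff ≈ 0.569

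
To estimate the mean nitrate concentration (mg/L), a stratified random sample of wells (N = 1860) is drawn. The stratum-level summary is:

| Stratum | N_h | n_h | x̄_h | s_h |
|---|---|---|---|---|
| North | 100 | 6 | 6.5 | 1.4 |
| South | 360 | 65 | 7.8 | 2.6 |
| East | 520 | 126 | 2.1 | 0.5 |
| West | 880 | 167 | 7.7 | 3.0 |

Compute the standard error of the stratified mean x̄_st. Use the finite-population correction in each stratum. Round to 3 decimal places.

V̂(x̄_st) = Σ W_h² (1 − n_h/N_h) s_h²/n_h, with W_h = N_h/N and N = 1860:
  stratum North: (100/1860)²·(1 − 6/100)·1.4²/6 = 0.000887579
  stratum South: (360/1860)²·(1 − 65/360)·2.6²/65 = 0.00319251
  stratum East: (520/1860)²·(1 − 126/520)·0.5²/126 = 0.000117501
  stratum West: (880/1860)²·(1 − 167/880)·3.0²/167 = 0.009774
V̂(x̄_st) = 0.0139716
SE(x̄_st) = √0.0139716 = 0.118201

SE(x̄_st) ≈ 0.118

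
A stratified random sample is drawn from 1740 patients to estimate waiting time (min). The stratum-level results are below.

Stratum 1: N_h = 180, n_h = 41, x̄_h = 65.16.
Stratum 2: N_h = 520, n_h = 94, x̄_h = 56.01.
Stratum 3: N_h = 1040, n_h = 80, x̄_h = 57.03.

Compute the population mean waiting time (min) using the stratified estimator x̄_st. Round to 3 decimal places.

N = Σ N_h = 1740. Stratum weights W_h = N_h/N.
x̄_st = (180·65.16 + 520·56.01 + 1040·57.03) / 1740 = 57.56621

x̄_st ≈ 57.566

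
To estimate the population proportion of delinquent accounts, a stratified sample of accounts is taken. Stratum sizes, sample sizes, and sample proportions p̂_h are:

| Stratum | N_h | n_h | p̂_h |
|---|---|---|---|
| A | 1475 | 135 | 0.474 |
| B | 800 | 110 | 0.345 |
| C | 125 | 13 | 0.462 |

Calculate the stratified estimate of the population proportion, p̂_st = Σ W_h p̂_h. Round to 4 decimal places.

N = 2400; stratum weights W_h = N_h/N.
p̂_st = Σ W_h p̂_h = (1475·0.474 + 800·0.345 + 125·0.462)/2400 = 0.43038

p̂_st ≈ 0.4304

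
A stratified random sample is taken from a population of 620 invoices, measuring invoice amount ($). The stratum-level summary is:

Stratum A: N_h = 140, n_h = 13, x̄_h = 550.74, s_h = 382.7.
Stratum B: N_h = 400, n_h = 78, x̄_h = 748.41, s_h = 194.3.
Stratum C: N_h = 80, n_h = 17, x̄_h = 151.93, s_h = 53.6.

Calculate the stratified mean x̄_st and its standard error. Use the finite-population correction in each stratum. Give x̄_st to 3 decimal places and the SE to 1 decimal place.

x̄_st ≈ 626.810, SE ≈ 26.2

x̄_st = Σ W_h x̄_h = (140·550.74 + 400·748.41 + 80·151.93)/620 = 626.80968
V̂(x̄_st) = Σ W_h² (1 − n_h/N_h) s_h²/n_h, with W_h = N_h/N and N = 620:
  stratum A: (140/620)²·(1 − 13/140)·382.7²/13 = 521.101
  stratum B: (400/620)²·(1 − 78/400)·194.3²/78 = 162.175
  stratum C: (80/620)²·(1 − 17/80)·53.6²/17 = 2.21579
V̂(x̄_st) = 685.492
SE(x̄_st) = √685.492 = 26.1819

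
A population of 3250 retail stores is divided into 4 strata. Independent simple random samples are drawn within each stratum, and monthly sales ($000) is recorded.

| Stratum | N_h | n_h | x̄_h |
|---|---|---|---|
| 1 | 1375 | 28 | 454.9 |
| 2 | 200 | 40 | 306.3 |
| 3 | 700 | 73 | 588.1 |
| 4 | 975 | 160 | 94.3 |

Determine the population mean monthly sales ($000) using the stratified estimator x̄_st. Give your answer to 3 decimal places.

N = Σ N_h = 3250. Stratum weights W_h = N_h/N.
x̄_st = (1375·454.9 + 200·306.3 + 700·588.1 + 975·94.3) / 3250 = 366.26462

x̄_st ≈ 366.265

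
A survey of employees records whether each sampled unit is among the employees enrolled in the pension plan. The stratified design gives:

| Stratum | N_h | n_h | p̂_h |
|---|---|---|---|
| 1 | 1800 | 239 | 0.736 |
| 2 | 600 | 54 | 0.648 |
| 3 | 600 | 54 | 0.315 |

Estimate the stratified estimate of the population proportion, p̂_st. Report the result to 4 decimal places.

p̂_st ≈ 0.6342

N = 3000; stratum weights W_h = N_h/N.
p̂_st = Σ W_h p̂_h = (1800·0.736 + 600·0.648 + 600·0.315)/3000 = 0.63420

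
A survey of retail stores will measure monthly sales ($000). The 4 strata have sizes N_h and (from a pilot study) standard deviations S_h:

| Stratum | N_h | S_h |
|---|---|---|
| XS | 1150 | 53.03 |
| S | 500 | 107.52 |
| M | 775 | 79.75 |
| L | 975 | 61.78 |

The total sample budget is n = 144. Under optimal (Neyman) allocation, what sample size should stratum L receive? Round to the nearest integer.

37

Neyman allocation: n_h = n · N_h S_h / Σ N_i S_i, with n = 144.
  stratum XS: N_h·S_h = 1150·53.03 = 60984.50
  stratum S: N_h·S_h = 500·107.52 = 53760.00
  stratum M: N_h·S_h = 775·79.75 = 61806.25
  stratum L: N_h·S_h = 975·61.78 = 60235.50
Σ N_h S_h = 236786.25
n for stratum L = 144·60235.50/236786.25 = 36.632 → 37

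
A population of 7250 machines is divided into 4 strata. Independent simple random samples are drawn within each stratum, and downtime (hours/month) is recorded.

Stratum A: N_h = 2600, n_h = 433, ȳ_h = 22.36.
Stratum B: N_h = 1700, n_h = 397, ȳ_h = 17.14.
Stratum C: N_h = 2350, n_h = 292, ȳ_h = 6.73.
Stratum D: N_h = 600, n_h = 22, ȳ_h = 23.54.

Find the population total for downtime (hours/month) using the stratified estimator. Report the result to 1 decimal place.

τ̂_st ≈ 117213.5

τ̂_st = Σ N_h ȳ_h = 2600·22.36 + 1700·17.14 + 2350·6.73 + 600·23.54 = 117213.5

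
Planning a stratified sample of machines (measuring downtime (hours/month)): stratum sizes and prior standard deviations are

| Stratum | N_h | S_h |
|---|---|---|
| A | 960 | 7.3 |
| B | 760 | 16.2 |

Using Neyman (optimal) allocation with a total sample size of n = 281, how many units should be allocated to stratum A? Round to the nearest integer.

102

Neyman allocation: n_h = n · N_h S_h / Σ N_i S_i, with n = 281.
  stratum A: N_h·S_h = 960·7.3 = 7008.00
  stratum B: N_h·S_h = 760·16.2 = 12312.00
Σ N_h S_h = 19320.00
n for stratum A = 281·7008.00/19320.00 = 101.928 → 102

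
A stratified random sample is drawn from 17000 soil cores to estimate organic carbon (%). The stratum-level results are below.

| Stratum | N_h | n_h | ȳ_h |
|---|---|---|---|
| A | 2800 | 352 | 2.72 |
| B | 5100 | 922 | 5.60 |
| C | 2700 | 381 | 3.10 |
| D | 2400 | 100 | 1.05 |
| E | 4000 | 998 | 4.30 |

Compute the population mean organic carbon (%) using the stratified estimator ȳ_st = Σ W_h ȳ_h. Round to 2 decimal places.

N = Σ N_h = 17000. Stratum weights W_h = N_h/N.
ȳ_st = (2800·2.72 + 5100·5.60 + 2700·3.10 + 2400·1.05 + 4000·4.30) / 17000 = 3.7804

ȳ_st ≈ 3.78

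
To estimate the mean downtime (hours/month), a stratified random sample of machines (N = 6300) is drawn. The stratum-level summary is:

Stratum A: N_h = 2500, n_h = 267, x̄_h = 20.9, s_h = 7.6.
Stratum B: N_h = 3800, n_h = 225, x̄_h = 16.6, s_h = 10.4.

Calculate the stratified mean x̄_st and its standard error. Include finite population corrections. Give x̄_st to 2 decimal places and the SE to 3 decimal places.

x̄_st = Σ W_h x̄_h = (2500·20.9 + 3800·16.6)/6300 = 18.30635
V̂(x̄_st) = Σ W_h² (1 − n_h/N_h) s_h²/n_h, with W_h = N_h/N and N = 6300:
  stratum A: (2500/6300)²·(1 − 267/2500)·7.6²/267 = 0.0304273
  stratum B: (3800/6300)²·(1 − 225/3800)·10.4²/225 = 0.164537
V̂(x̄_st) = 0.194964
SE(x̄_st) = √0.194964 = 0.441547

x̄_st ≈ 18.31, SE ≈ 0.442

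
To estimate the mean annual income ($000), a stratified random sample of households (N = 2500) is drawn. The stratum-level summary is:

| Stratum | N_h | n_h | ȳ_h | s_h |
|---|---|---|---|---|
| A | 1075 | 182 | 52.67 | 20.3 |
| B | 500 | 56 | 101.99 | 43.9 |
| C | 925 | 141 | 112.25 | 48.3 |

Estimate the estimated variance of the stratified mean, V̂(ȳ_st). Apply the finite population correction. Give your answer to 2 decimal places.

V̂(ȳ_st) = Σ W_h² (1 − n_h/N_h) s_h²/n_h, with W_h = N_h/N and N = 2500:
  stratum A: (1075/2500)²·(1 − 182/1075)·20.3²/182 = 0.347777
  stratum B: (500/2500)²·(1 − 56/500)·43.9²/56 = 1.2224
  stratum C: (925/2500)²·(1 − 141/925)·48.3²/141 = 1.91979
V̂(ȳ_st) = 3.48997

V̂(ȳ_st) ≈ 3.49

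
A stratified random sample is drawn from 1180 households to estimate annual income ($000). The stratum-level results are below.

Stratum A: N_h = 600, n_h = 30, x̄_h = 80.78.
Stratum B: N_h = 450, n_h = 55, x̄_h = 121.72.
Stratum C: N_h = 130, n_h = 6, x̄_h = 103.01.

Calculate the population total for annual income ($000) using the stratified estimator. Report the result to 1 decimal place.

τ̂_st ≈ 116633.3

τ̂_st = Σ N_h x̄_h = 600·80.78 + 450·121.72 + 130·103.01 = 116633.3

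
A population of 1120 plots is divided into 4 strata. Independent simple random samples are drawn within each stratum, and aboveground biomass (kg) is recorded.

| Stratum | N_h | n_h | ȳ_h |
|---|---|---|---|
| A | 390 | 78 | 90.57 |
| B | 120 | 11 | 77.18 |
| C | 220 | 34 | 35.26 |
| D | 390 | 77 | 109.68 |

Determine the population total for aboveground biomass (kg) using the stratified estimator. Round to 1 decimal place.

τ̂_st ≈ 95116.3

τ̂_st = Σ N_h ȳ_h = 390·90.57 + 120·77.18 + 220·35.26 + 390·109.68 = 95116.3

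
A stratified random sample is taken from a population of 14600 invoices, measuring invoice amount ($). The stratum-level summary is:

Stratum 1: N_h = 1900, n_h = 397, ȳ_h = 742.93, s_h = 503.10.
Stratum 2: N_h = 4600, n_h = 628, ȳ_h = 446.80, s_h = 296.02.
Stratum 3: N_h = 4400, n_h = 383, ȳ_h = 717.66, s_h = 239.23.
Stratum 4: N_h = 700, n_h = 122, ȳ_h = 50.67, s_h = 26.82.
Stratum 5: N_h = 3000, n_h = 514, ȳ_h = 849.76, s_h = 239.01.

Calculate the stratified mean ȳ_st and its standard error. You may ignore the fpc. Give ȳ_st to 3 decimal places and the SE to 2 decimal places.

ȳ_st ≈ 630.774, SE ≈ 6.55

ȳ_st = Σ W_h ȳ_h = (1900·742.93 + 4600·446.80 + 4400·717.66 + 700·50.67 + 3000·849.76)/14600 = 630.77397
V̂(ȳ_st) = Σ W_h² s_h²/n_h, with W_h = N_h/N and N = 14600:
  stratum 1: (1900/14600)²·503.10²/397 = 10.7974
  stratum 2: (4600/14600)²·296.02²/628 = 13.8514
  stratum 3: (4400/14600)²·239.23²/383 = 13.5716
  stratum 4: (700/14600)²·26.82²/122 = 0.0135534
  stratum 5: (3000/14600)²·239.01²/514 = 4.69252
V̂(ȳ_st) = 42.9265
SE(ȳ_st) = √42.9265 = 6.55183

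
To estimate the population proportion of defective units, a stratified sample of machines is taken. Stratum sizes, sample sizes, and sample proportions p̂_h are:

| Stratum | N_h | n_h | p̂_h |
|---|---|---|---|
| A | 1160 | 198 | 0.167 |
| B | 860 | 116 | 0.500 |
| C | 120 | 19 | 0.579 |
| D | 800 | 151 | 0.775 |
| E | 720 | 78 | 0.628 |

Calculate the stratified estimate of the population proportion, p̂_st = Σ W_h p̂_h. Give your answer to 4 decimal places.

p̂_st ≈ 0.4823

N = 3660; stratum weights W_h = N_h/N.
p̂_st = Σ W_h p̂_h = (1160·0.167 + 860·0.500 + 120·0.579 + 800·0.775 + 720·0.628)/3660 = 0.48234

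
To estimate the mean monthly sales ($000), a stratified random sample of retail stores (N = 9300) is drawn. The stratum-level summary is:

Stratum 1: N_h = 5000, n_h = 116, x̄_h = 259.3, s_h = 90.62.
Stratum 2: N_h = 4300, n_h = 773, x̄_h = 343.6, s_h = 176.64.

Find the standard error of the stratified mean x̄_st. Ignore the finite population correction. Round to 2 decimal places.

V̂(x̄_st) = Σ W_h² s_h²/n_h, with W_h = N_h/N and N = 9300:
  stratum 1: (5000/9300)²·90.62²/116 = 20.4628
  stratum 2: (4300/9300)²·176.64²/773 = 8.62918
V̂(x̄_st) = 29.0919
SE(x̄_st) = √29.0919 = 5.39369

SE(x̄_st) ≈ 5.39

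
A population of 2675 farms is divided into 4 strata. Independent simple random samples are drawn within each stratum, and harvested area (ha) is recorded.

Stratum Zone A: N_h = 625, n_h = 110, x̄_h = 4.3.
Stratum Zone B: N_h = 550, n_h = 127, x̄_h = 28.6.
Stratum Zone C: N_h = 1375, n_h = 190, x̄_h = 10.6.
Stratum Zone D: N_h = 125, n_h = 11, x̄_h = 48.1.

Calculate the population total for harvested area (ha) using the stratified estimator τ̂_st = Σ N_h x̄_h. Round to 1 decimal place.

τ̂_st = Σ N_h x̄_h = 625·4.3 + 550·28.6 + 1375·10.6 + 125·48.1 = 39005.0

τ̂_st ≈ 39005.0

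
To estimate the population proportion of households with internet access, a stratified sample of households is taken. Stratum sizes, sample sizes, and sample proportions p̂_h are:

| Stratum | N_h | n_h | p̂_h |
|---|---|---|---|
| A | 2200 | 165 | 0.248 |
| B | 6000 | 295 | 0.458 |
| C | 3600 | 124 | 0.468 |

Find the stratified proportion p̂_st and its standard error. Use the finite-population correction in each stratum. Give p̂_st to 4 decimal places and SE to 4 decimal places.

p̂_st ≈ 0.4219, SE ≈ 0.0206

N = 11800; stratum weights W_h = N_h/N.
p̂_st = Σ W_h p̂_h = (2200·0.248 + 6000·0.458 + 3600·0.468)/11800 = 0.42190
V̂(p̂_st) = Σ W_h² (1 − n_h/N_h) p̂_h(1−p̂_h)/(n_h−1):
  stratum A: (2200/11800)²·(1 − 165/2200)·0.248·0.752/164 = 3.65636e-05
  stratum B: (6000/11800)²·(1 − 295/6000)·0.458·0.542/294 = 0.000207568
  stratum C: (3600/11800)²·(1 − 124/3600)·0.468·0.532/123 = 0.000181916
V̂(p̂_st) = 0.000426047; SE = √V̂ = 0.0206409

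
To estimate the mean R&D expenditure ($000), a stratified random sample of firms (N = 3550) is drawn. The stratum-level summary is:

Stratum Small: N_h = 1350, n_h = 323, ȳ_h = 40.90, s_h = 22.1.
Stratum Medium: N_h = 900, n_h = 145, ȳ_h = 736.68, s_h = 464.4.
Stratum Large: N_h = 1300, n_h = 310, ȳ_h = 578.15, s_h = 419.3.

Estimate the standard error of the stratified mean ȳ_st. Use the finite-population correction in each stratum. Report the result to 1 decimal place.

SE(ȳ_st) ≈ 11.8

V̂(ȳ_st) = Σ W_h² (1 − n_h/N_h) s_h²/n_h, with W_h = N_h/N and N = 3550:
  stratum Small: (1350/3550)²·(1 − 323/1350)·22.1²/323 = 0.166353
  stratum Medium: (900/3550)²·(1 − 145/900)·464.4²/145 = 80.1953
  stratum Large: (1300/3550)²·(1 − 310/1300)·419.3²/310 = 57.9175
V̂(ȳ_st) = 138.279
SE(ȳ_st) = √138.279 = 11.7592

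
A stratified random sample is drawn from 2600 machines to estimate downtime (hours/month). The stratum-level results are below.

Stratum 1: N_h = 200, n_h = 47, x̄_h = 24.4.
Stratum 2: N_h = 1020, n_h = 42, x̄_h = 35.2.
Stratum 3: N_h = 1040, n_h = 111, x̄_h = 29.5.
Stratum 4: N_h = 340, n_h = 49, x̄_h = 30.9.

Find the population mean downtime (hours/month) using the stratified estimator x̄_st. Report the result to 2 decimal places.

x̄_st ≈ 31.53

N = Σ N_h = 2600. Stratum weights W_h = N_h/N.
x̄_st = (200·24.4 + 1020·35.2 + 1040·29.5 + 340·30.9) / 2600 = 31.5269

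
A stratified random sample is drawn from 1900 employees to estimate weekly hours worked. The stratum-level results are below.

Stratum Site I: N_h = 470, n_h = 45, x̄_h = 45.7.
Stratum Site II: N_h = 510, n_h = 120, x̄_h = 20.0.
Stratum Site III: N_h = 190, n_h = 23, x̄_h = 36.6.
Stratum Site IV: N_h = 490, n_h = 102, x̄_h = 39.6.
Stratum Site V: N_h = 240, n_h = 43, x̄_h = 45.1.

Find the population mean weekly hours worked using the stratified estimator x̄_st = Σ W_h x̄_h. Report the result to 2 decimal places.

x̄_st ≈ 36.24

N = Σ N_h = 1900. Stratum weights W_h = N_h/N.
x̄_st = (470·45.7 + 510·20.0 + 190·36.6 + 490·39.6 + 240·45.1) / 1900 = 36.2426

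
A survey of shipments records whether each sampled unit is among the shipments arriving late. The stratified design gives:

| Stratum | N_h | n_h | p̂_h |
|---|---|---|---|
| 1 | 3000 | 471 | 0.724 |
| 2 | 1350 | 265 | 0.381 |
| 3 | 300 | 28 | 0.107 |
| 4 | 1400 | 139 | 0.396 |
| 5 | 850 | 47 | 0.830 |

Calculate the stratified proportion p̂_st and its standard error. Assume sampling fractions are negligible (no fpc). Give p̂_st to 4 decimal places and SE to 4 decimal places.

N = 6900; stratum weights W_h = N_h/N.
p̂_st = Σ W_h p̂_h = (3000·0.724 + 1350·0.381 + 300·0.107 + 1400·0.396 + 850·0.830)/6900 = 0.57657
V̂(p̂_st) = Σ W_h² p̂_h(1−p̂_h)/(n_h−1):
  stratum 1: (3000/6900)²·0.724·0.276/470 = 8.037e-05
  stratum 2: (1350/6900)²·0.381·0.619/264 = 3.41965e-05
  stratum 3: (300/6900)²·0.107·0.893/27 = 6.68984e-06
  stratum 4: (1400/6900)²·0.396·0.604/138 = 7.13528e-05
  stratum 5: (850/6900)²·0.830·0.170/46 = 4.65488e-05
V̂(p̂_st) = 0.000239158; SE = √V̂ = 0.0154647

p̂_st ≈ 0.5766, SE ≈ 0.0155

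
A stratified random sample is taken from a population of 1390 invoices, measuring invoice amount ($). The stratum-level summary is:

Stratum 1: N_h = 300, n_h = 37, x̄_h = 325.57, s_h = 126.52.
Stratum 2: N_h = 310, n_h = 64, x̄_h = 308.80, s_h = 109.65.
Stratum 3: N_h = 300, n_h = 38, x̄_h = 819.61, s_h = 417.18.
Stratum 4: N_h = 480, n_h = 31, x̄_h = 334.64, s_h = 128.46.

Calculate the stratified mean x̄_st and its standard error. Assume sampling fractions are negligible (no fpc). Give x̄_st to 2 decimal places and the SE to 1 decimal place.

x̄_st ≈ 431.59, SE ≈ 17.5

x̄_st = Σ W_h x̄_h = (300·325.57 + 310·308.80 + 300·819.61 + 480·334.64)/1390 = 431.58935
V̂(x̄_st) = Σ W_h² s_h²/n_h, with W_h = N_h/N and N = 1390:
  stratum 1: (300/1390)²·126.52²/37 = 20.1525
  stratum 2: (310/1390)²·109.65²/64 = 9.34396
  stratum 3: (300/1390)²·417.18²/38 = 213.342
  stratum 4: (480/1390)²·128.46²/31 = 63.4786
V̂(x̄_st) = 306.317
SE(x̄_st) = √306.317 = 17.5019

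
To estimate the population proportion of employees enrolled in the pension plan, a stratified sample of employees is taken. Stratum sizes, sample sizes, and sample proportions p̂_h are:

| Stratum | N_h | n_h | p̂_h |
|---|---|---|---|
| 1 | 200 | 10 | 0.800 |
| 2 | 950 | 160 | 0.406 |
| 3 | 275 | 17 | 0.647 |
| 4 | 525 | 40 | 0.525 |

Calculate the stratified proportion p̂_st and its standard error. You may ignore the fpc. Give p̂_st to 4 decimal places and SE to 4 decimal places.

p̂_st ≈ 0.5124, SE ≈ 0.0360

N = 1950; stratum weights W_h = N_h/N.
p̂_st = Σ W_h p̂_h = (200·0.800 + 950·0.406 + 275·0.647 + 525·0.525)/1950 = 0.51244
V̂(p̂_st) = Σ W_h² p̂_h(1−p̂_h)/(n_h−1):
  stratum 1: (200/1950)²·0.800·0.200/9 = 0.000187011
  stratum 2: (950/1950)²·0.406·0.594/159 = 0.000359992
  stratum 3: (275/1950)²·0.647·0.353/16 = 0.000283893
  stratum 4: (525/1950)²·0.525·0.475/39 = 0.000463487
V̂(p̂_st) = 0.00129438; SE = √V̂ = 0.0359776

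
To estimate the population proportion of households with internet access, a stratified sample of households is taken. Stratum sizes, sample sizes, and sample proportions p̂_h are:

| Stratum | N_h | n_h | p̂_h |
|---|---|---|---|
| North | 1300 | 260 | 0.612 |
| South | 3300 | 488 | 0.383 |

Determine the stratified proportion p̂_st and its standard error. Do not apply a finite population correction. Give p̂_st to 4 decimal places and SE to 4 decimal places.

N = 4600; stratum weights W_h = N_h/N.
p̂_st = Σ W_h p̂_h = (1300·0.612 + 3300·0.383)/4600 = 0.44772
V̂(p̂_st) = Σ W_h² p̂_h(1−p̂_h)/(n_h−1):
  stratum North: (1300/4600)²·0.612·0.388/259 = 7.32242e-05
  stratum South: (3300/4600)²·0.383·0.617/487 = 0.000249728
V̂(p̂_st) = 0.000322952; SE = √V̂ = 0.0179709

p̂_st ≈ 0.4477, SE ≈ 0.0180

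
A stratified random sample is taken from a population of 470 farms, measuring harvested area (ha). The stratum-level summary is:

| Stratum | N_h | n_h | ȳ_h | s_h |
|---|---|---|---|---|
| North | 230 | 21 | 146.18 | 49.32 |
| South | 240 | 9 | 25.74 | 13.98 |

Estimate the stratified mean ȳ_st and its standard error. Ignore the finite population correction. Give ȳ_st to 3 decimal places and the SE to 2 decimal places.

ȳ_st = Σ W_h ȳ_h = (230·146.18 + 240·25.74)/470 = 84.67872
V̂(ȳ_st) = Σ W_h² s_h²/n_h, with W_h = N_h/N and N = 470:
  stratum North: (230/470)²·49.32²/21 = 27.7387
  stratum South: (240/470)²·13.98²/9 = 5.66237
V̂(ȳ_st) = 33.4011
SE(ȳ_st) = √33.4011 = 5.77937

ȳ_st ≈ 84.679, SE ≈ 5.78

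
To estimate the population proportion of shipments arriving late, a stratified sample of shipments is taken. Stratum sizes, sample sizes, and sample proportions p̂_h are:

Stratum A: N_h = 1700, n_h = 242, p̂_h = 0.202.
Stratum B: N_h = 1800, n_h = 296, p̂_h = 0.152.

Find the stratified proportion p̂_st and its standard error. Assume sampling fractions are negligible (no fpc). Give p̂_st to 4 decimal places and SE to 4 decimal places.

p̂_st ≈ 0.1763, SE ≈ 0.0165

N = 3500; stratum weights W_h = N_h/N.
p̂_st = Σ W_h p̂_h = (1700·0.202 + 1800·0.152)/3500 = 0.17629
V̂(p̂_st) = Σ W_h² p̂_h(1−p̂_h)/(n_h−1):
  stratum A: (1700/3500)²·0.202·0.798/241 = 0.000157797
  stratum B: (1800/3500)²·0.152·0.848/295 = 0.000115565
V̂(p̂_st) = 0.000273362; SE = √V̂ = 0.0165337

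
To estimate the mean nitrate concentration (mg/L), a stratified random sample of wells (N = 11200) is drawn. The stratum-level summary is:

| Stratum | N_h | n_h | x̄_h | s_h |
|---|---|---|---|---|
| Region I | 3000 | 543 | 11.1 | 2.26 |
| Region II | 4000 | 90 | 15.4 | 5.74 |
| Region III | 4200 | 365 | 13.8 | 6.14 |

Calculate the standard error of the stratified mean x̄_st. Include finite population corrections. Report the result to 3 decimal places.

SE(x̄_st) ≈ 0.244

V̂(x̄_st) = Σ W_h² (1 − n_h/N_h) s_h²/n_h, with W_h = N_h/N and N = 11200:
  stratum Region I: (3000/11200)²·(1 − 543/3000)·2.26²/543 = 0.000552723
  stratum Region II: (4000/11200)²·(1 − 90/4000)·5.74²/90 = 0.0456438
  stratum Region III: (4200/11200)²·(1 − 365/4200)·6.14²/365 = 0.0132624
V̂(x̄_st) = 0.059459
SE(x̄_st) = √0.059459 = 0.243842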